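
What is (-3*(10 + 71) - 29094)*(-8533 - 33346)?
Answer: 1228604223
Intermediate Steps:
(-3*(10 + 71) - 29094)*(-8533 - 33346) = (-3*81 - 29094)*(-41879) = (-243 - 29094)*(-41879) = -29337*(-41879) = 1228604223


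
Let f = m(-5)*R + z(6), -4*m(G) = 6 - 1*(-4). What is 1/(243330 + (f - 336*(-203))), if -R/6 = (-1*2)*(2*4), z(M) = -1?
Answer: 1/311297 ≈ 3.2124e-6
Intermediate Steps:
m(G) = -5/2 (m(G) = -(6 - 1*(-4))/4 = -(6 + 4)/4 = -¼*10 = -5/2)
R = 96 (R = -6*(-1*2)*2*4 = -(-12)*8 = -6*(-16) = 96)
f = -241 (f = -5/2*96 - 1 = -240 - 1 = -241)
1/(243330 + (f - 336*(-203))) = 1/(243330 + (-241 - 336*(-203))) = 1/(243330 + (-241 + 68208)) = 1/(243330 + 67967) = 1/311297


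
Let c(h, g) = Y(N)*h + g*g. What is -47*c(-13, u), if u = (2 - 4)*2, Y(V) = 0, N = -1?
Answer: -752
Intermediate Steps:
u = -4 (u = -2*2 = -4)
c(h, g) = g² (c(h, g) = 0*h + g*g = 0 + g² = g²)
-47*c(-13, u) = -47*(-4)² = -47*16 = -752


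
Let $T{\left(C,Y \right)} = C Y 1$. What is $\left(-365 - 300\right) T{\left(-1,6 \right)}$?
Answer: $3990$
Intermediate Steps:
$T{\left(C,Y \right)} = C Y$
$\left(-365 - 300\right) T{\left(-1,6 \right)} = \left(-365 - 300\right) \left(\left(-1\right) 6\right) = \left(-665\right) \left(-6\right) = 3990$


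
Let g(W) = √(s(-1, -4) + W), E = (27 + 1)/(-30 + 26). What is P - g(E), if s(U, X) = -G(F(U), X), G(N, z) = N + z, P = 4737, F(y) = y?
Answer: 4737 - I*√2 ≈ 4737.0 - 1.4142*I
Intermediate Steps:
E = -7 (E = 28/(-4) = 28*(-¼) = -7)
s(U, X) = -U - X (s(U, X) = -(U + X) = -U - X)
g(W) = √(5 + W) (g(W) = √((-1*(-1) - 1*(-4)) + W) = √((1 + 4) + W) = √(5 + W))
P - g(E) = 4737 - √(5 - 7) = 4737 - √(-2) = 4737 - I*√2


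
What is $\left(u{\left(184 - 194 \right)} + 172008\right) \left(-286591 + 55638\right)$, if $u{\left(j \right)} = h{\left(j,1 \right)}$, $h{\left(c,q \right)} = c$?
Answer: $-39723454094$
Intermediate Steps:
$u{\left(j \right)} = j$
$\left(u{\left(184 - 194 \right)} + 172008\right) \left(-286591 + 55638\right) = \left(\left(184 - 194\right) + 172008\right) \left(-286591 + 55638\right) = \left(\left(184 - 194\right) + 172008\right) \left(-230953\right) = \left(-10 + 172008\right) \left(-230953\right) = 171998 \left(-230953\right) = -39723454094$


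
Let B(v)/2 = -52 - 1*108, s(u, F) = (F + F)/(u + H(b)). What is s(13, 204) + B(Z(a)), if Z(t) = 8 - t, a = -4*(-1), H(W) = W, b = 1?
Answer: -2036/7 ≈ -290.86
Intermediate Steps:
a = 4
s(u, F) = 2*F/(1 + u) (s(u, F) = (F + F)/(u + 1) = (2*F)/(1 + u) = 2*F/(1 + u))
B(v) = -320 (B(v) = 2*(-52 - 1*108) = 2*(-52 - 108) = 2*(-160) = -320)
s(13, 204) + B(Z(a)) = 2*204/(1 + 13) - 320 = 2*204/14 - 320 = 2*204*(1/14) - 320 = 204/7 - 320 = -2036/7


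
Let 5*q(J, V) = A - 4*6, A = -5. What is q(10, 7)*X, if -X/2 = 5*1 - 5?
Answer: 0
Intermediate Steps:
q(J, V) = -29/5 (q(J, V) = (-5 - 4*6)/5 = (-5 - 24)/5 = (⅕)*(-29) = -29/5)
X = 0 (X = -2*(5*1 - 5) = -2*(5 - 5) = -2*0 = 0)
q(10, 7)*X = -29/5*0 = 0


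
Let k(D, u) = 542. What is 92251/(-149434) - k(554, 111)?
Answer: -81085479/149434 ≈ -542.62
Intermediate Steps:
92251/(-149434) - k(554, 111) = 92251/(-149434) - 1*542 = 92251*(-1/149434) - 542 = -92251/149434 - 542 = -81085479/149434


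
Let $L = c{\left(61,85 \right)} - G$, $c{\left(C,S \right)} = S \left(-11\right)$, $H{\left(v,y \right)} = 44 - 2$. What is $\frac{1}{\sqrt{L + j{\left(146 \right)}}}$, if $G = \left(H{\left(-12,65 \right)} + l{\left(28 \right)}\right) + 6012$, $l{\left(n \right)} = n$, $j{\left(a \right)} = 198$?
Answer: $- \frac{i \sqrt{6819}}{6819} \approx - 0.01211 i$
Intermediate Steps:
$H{\left(v,y \right)} = 42$ ($H{\left(v,y \right)} = 44 - 2 = 42$)
$c{\left(C,S \right)} = - 11 S$
$G = 6082$ ($G = \left(42 + 28\right) + 6012 = 70 + 6012 = 6082$)
$L = -7017$ ($L = \left(-11\right) 85 - 6082 = -935 - 6082 = -7017$)
$\frac{1}{\sqrt{L + j{\left(146 \right)}}} = \frac{1}{\sqrt{-7017 + 198}} = \frac{1}{\sqrt{-6819}} = \frac{1}{i \sqrt{6819}} = - \frac{i \sqrt{6819}}{6819}$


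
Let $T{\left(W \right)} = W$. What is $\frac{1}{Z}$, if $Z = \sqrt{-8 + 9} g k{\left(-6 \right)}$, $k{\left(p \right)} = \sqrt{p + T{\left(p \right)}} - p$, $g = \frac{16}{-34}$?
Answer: $- \frac{17}{64} + \frac{17 i \sqrt{3}}{192} \approx -0.26563 + 0.15336 i$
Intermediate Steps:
$g = - \frac{8}{17}$ ($g = 16 \left(- \frac{1}{34}\right) = - \frac{8}{17} \approx -0.47059$)
$k{\left(p \right)} = - p + \sqrt{2} \sqrt{p}$ ($k{\left(p \right)} = \sqrt{p + p} - p = \sqrt{2 p} - p = \sqrt{2} \sqrt{p} - p = - p + \sqrt{2} \sqrt{p}$)
$Z = - \frac{48}{17} - \frac{16 i \sqrt{3}}{17}$ ($Z = \sqrt{-8 + 9} \left(- \frac{8}{17}\right) \left(\left(-1\right) \left(-6\right) + \sqrt{2} \sqrt{-6}\right) = \sqrt{1} \left(- \frac{8}{17}\right) \left(6 + \sqrt{2} i \sqrt{6}\right) = 1 \left(- \frac{8}{17}\right) \left(6 + 2 i \sqrt{3}\right) = - \frac{8 \left(6 + 2 i \sqrt{3}\right)}{17} = - \frac{48}{17} - \frac{16 i \sqrt{3}}{17} \approx -2.8235 - 1.6302 i$)
$\frac{1}{Z} = \frac{1}{- \frac{48}{17} - \frac{16 i \sqrt{3}}{17}}$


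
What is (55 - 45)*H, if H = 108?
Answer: 1080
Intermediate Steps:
(55 - 45)*H = (55 - 45)*108 = 10*108 = 1080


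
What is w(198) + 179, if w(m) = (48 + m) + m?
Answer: 623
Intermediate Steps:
w(m) = 48 + 2*m
w(198) + 179 = (48 + 2*198) + 179 = (48 + 396) + 179 = 444 + 179 = 623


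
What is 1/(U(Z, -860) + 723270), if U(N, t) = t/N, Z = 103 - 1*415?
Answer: 78/56415275 ≈ 1.3826e-6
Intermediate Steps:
Z = -312 (Z = 103 - 415 = -312)
1/(U(Z, -860) + 723270) = 1/(-860/(-312) + 723270) = 1/(-860*(-1/312) + 723270) = 1/(215/78 + 723270) = 1/(56415275/78) = 78/56415275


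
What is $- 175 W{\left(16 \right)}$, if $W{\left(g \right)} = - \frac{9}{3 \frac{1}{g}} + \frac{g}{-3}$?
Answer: $\frac{28000}{3} \approx 9333.3$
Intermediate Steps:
$W{\left(g \right)} = - \frac{10 g}{3}$ ($W{\left(g \right)} = - 9 \frac{g}{3} + g \left(- \frac{1}{3}\right) = - 3 g - \frac{g}{3} = - \frac{10 g}{3}$)
$- 175 W{\left(16 \right)} = - 175 \left(\left(- \frac{10}{3}\right) 16\right) = \left(-175\right) \left(- \frac{160}{3}\right) = \frac{28000}{3}$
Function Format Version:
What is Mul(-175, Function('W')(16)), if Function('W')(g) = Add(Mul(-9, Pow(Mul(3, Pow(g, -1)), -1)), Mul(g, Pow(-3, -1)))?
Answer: Rational(28000, 3) ≈ 9333.3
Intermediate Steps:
Function('W')(g) = Mul(Rational(-10, 3), g) (Function('W')(g) = Add(Mul(-9, Mul(Rational(1, 3), g)), Mul(g, Rational(-1, 3))) = Add(Mul(-3, g), Mul(Rational(-1, 3), g)) = Mul(Rational(-10, 3), g))
Mul(-175, Function('W')(16)) = Mul(-175, Mul(Rational(-10, 3), 16)) = Mul(-175, Rational(-160, 3)) = Rational(28000, 3)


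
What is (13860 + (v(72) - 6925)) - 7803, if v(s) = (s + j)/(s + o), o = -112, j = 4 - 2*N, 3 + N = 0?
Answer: -17401/20 ≈ -870.05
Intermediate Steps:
N = -3 (N = -3 + 0 = -3)
j = 10 (j = 4 - 2*(-3) = 4 + 6 = 10)
v(s) = (10 + s)/(-112 + s) (v(s) = (s + 10)/(s - 112) = (10 + s)/(-112 + s))
(13860 + (v(72) - 6925)) - 7803 = (13860 + ((10 + 72)/(-112 + 72) - 6925)) - 7803 = (13860 + (82/(-40) - 6925)) - 7803 = (13860 + (-1/40*82 - 6925)) - 7803 = (13860 + (-41/20 - 6925)) - 7803 = (13860 - 138541/20) - 7803 = 138659/20 - 7803 = -17401/20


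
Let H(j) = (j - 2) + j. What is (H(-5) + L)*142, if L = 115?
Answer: 14626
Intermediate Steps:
H(j) = -2 + 2*j (H(j) = (-2 + j) + j = -2 + 2*j)
(H(-5) + L)*142 = ((-2 + 2*(-5)) + 115)*142 = ((-2 - 10) + 115)*142 = (-12 + 115)*142 = 103*142 = 14626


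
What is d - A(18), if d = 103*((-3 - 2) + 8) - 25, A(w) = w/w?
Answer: 283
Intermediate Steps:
A(w) = 1
d = 284 (d = 103*(-5 + 8) - 25 = 103*3 - 25 = 309 - 25 = 284)
d - A(18) = 284 - 1*1 = 284 - 1 = 283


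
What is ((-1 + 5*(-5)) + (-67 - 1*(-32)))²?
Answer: 3721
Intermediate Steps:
((-1 + 5*(-5)) + (-67 - 1*(-32)))² = ((-1 - 25) + (-67 + 32))² = (-26 - 35)² = (-61)² = 3721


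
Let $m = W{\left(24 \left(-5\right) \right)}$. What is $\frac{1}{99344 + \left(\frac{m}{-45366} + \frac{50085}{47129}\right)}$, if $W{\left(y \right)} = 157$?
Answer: $\frac{2138054214}{212405122592473} \approx 1.0066 \cdot 10^{-5}$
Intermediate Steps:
$m = 157$
$\frac{1}{99344 + \left(\frac{m}{-45366} + \frac{50085}{47129}\right)} = \frac{1}{99344 + \left(\frac{157}{-45366} + \frac{50085}{47129}\right)} = \frac{1}{99344 + \left(157 \left(- \frac{1}{45366}\right) + 50085 \cdot \frac{1}{47129}\right)} = \frac{1}{99344 + \left(- \frac{157}{45366} + \frac{50085}{47129}\right)} = \frac{1}{99344 + \frac{2264756857}{2138054214}} = \frac{1}{\frac{212405122592473}{2138054214}} = \frac{2138054214}{212405122592473}$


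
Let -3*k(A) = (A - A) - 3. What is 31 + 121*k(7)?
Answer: 152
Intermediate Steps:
k(A) = 1 (k(A) = -((A - A) - 3)/3 = -(0 - 3)/3 = -1/3*(-3) = 1)
31 + 121*k(7) = 31 + 121*1 = 31 + 121 = 152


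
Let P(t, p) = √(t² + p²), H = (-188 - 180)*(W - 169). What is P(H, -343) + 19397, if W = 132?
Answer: 19397 + √185513105 ≈ 33017.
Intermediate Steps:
H = 13616 (H = (-188 - 180)*(132 - 169) = -368*(-37) = 13616)
P(t, p) = √(p² + t²)
P(H, -343) + 19397 = √((-343)² + 13616²) + 19397 = √(117649 + 185395456) + 19397 = √185513105 + 19397 = 19397 + √185513105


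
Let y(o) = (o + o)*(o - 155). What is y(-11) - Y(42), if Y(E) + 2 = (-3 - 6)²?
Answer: 3573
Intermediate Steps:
Y(E) = 79 (Y(E) = -2 + (-3 - 6)² = -2 + (-9)² = -2 + 81 = 79)
y(o) = 2*o*(-155 + o) (y(o) = (2*o)*(-155 + o) = 2*o*(-155 + o))
y(-11) - Y(42) = 2*(-11)*(-155 - 11) - 1*79 = 2*(-11)*(-166) - 79 = 3652 - 79 = 3573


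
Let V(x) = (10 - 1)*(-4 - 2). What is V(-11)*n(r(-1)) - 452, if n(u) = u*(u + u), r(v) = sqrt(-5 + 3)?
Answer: -236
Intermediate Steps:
V(x) = -54 (V(x) = 9*(-6) = -54)
r(v) = I*sqrt(2) (r(v) = sqrt(-2) = I*sqrt(2))
n(u) = 2*u**2 (n(u) = u*(2*u) = 2*u**2)
V(-11)*n(r(-1)) - 452 = -108*(I*sqrt(2))**2 - 452 = -108*(-2) - 452 = -54*(-4) - 452 = 216 - 452 = -236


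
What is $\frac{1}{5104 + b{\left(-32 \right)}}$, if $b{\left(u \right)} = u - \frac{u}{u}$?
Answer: $\frac{1}{5071} \approx 0.0001972$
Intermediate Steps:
$b{\left(u \right)} = -1 + u$ ($b{\left(u \right)} = u - 1 = -1 + u$)
$\frac{1}{5104 + b{\left(-32 \right)}} = \frac{1}{5104 - 33} = \frac{1}{5071}$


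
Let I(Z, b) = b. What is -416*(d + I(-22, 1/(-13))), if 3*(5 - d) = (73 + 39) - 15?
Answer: 34208/3 ≈ 11403.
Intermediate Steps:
d = -82/3 (d = 5 - ((73 + 39) - 15)/3 = 5 - (112 - 15)/3 = 5 - 1/3*97 = 5 - 97/3 = -82/3 ≈ -27.333)
-416*(d + I(-22, 1/(-13))) = -416*(-82/3 + 1/(-13)) = -416*(-82/3 - 1/13) = -416*(-1069/39) = 34208/3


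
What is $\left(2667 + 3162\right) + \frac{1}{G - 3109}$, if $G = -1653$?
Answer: $\frac{27757697}{4762} \approx 5829.0$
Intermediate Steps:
$\left(2667 + 3162\right) + \frac{1}{G - 3109} = \left(2667 + 3162\right) + \frac{1}{-1653 - 3109} = 5829 + \frac{1}{-4762} = 5829 - \frac{1}{4762} = \frac{27757697}{4762}$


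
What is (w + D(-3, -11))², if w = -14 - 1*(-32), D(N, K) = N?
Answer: 225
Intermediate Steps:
w = 18 (w = -14 + 32 = 18)
(w + D(-3, -11))² = (18 - 3)² = 15² = 225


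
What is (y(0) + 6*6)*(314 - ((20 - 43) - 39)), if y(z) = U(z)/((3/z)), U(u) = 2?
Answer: 13536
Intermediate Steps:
y(z) = 2*z/3 (y(z) = 2/((3/z)) = 2*(z/3) = 2*z/3)
(y(0) + 6*6)*(314 - ((20 - 43) - 39)) = ((⅔)*0 + 6*6)*(314 - ((20 - 43) - 39)) = (0 + 36)*(314 - (-23 - 39)) = 36*(314 - 1*(-62)) = 36*(314 + 62) = 36*376 = 13536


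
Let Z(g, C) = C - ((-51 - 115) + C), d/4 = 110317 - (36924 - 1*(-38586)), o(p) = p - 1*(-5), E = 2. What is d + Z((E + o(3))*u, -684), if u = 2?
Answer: 139394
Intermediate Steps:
o(p) = 5 + p (o(p) = p + 5 = 5 + p)
d = 139228 (d = 4*(110317 - (36924 - 1*(-38586))) = 4*(110317 - (36924 + 38586)) = 4*(110317 - 1*75510) = 4*(110317 - 75510) = 4*34807 = 139228)
Z(g, C) = 166 (Z(g, C) = C - (-166 + C) = C + (166 - C) = 166)
d + Z((E + o(3))*u, -684) = 139228 + 166 = 139394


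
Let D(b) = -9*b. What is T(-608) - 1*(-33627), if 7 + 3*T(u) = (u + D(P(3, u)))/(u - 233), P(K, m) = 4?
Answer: 84835678/2523 ≈ 33625.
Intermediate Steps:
T(u) = -7/3 + (-36 + u)/(3*(-233 + u)) (T(u) = -7/3 + ((u - 9*4)/(u - 233))/3 = -7/3 + ((u - 36)/(-233 + u))/3 = -7/3 + ((-36 + u)/(-233 + u))/3 = -7/3 + (-36 + u)/(3*(-233 + u)))
T(-608) - 1*(-33627) = (1595 - 6*(-608))/(3*(-233 - 608)) - 1*(-33627) = (⅓)*(1595 + 3648)/(-841) + 33627 = (⅓)*(-1/841)*5243 + 33627 = -5243/2523 + 33627 = 84835678/2523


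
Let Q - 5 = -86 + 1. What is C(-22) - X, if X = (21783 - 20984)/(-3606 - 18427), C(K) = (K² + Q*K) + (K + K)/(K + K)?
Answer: 49464884/22033 ≈ 2245.0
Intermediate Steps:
Q = -80 (Q = 5 + (-86 + 1) = 5 - 85 = -80)
C(K) = 1 + K² - 80*K (C(K) = (K² - 80*K) + (K + K)/(K + K) = (K² - 80*K) + (2*K)/((2*K)) = (K² - 80*K) + (2*K)*(1/(2*K)) = (K² - 80*K) + 1 = 1 + K² - 80*K)
X = -799/22033 (X = 799/(-22033) = 799*(-1/22033) = -799/22033 ≈ -0.036264)
C(-22) - X = (1 + (-22)² - 80*(-22)) - 1*(-799/22033) = (1 + 484 + 1760) + 799/22033 = 2245 + 799/22033 = 49464884/22033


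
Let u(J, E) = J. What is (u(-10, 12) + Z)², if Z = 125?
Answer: 13225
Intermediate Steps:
(u(-10, 12) + Z)² = (-10 + 125)² = 115² = 13225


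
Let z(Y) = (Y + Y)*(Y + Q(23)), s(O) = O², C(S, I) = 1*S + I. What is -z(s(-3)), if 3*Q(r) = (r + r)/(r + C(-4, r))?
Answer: -1180/7 ≈ -168.57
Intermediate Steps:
C(S, I) = I + S (C(S, I) = S + I = I + S)
Q(r) = 2*r/(3*(-4 + 2*r)) (Q(r) = ((r + r)/(r + (r - 4)))/3 = ((2*r)/(r + (-4 + r)))/3 = ((2*r)/(-4 + 2*r))/3 = (2*r/(-4 + 2*r))/3 = 2*r/(3*(-4 + 2*r)))
z(Y) = 2*Y*(23/63 + Y) (z(Y) = (Y + Y)*(Y + (⅓)*23/(-2 + 23)) = (2*Y)*(Y + (⅓)*23/21) = (2*Y)*(Y + (⅓)*23*(1/21)) = (2*Y)*(Y + 23/63) = (2*Y)*(23/63 + Y) = 2*Y*(23/63 + Y))
-z(s(-3)) = -2*(-3)²*(23 + 63*(-3)²)/63 = -2*9*(23 + 63*9)/63 = -2*9*(23 + 567)/63 = -2*9*590/63 = -1*1180/7 = -1180/7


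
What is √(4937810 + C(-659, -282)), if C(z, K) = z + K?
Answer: 9*√60949 ≈ 2221.9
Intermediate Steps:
C(z, K) = K + z
√(4937810 + C(-659, -282)) = √(4937810 + (-282 - 659)) = √(4937810 - 941) = √4936869 = 9*√60949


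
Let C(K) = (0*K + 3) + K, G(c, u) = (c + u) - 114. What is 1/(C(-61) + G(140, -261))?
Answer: -1/293 ≈ -0.0034130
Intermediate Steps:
G(c, u) = -114 + c + u
C(K) = 3 + K (C(K) = (0 + 3) + K = 3 + K)
1/(C(-61) + G(140, -261)) = 1/((3 - 61) + (-114 + 140 - 261)) = 1/(-58 - 235) = 1/(-293) = -1/293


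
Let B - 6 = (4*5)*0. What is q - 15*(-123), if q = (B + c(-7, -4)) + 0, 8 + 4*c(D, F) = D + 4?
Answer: 7393/4 ≈ 1848.3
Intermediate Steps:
c(D, F) = -1 + D/4 (c(D, F) = -2 + (D + 4)/4 = -2 + (4 + D)/4 = -2 + (1 + D/4) = -1 + D/4)
B = 6 (B = 6 + (4*5)*0 = 6 + 20*0 = 6 + 0 = 6)
q = 13/4 (q = (6 + (-1 + (1/4)*(-7))) + 0 = (6 + (-1 - 7/4)) + 0 = (6 - 11/4) + 0 = 13/4 + 0 = 13/4 ≈ 3.2500)
q - 15*(-123) = 13/4 - 15*(-123) = 13/4 + 1845 = 7393/4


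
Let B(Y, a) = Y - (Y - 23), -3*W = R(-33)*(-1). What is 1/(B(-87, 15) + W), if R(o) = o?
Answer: 1/12 ≈ 0.083333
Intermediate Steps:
W = -11 (W = -(-11)*(-1) = -⅓*33 = -11)
B(Y, a) = 23 (B(Y, a) = Y - (-23 + Y) = Y + (23 - Y) = 23)
1/(B(-87, 15) + W) = 1/(23 - 11) = 1/12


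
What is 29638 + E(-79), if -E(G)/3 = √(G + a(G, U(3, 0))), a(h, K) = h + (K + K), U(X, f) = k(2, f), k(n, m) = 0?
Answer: 29638 - 3*I*√158 ≈ 29638.0 - 37.709*I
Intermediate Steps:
U(X, f) = 0
a(h, K) = h + 2*K
E(G) = -3*√2*√G (E(G) = -3*√(G + (G + 2*0)) = -3*√(G + (G + 0)) = -3*√(G + G) = -3*√2*√G)
29638 + E(-79) = 29638 - 3*√2*√(-79) = 29638 - 3*√2*I*√79 = 29638 - 3*I*√158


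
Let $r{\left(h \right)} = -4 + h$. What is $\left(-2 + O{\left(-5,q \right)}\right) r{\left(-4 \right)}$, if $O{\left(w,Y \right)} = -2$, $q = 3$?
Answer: $32$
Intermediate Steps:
$\left(-2 + O{\left(-5,q \right)}\right) r{\left(-4 \right)} = \left(-2 - 2\right) \left(-4 - 4\right) = \left(-4\right) \left(-8\right) = 32$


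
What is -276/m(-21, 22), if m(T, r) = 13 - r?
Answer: 92/3 ≈ 30.667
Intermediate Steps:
-276/m(-21, 22) = -276/(13 - 1*22) = -276/(13 - 22) = -276/(-9) = -276*(-⅑) = 92/3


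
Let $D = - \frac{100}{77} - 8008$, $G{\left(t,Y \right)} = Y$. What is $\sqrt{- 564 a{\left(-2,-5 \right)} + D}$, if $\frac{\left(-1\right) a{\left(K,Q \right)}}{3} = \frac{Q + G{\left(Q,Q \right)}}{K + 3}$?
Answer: $\frac{6 i \sqrt{4105717}}{77} \approx 157.89 i$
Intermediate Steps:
$D = - \frac{616716}{77}$ ($D = \left(-100\right) \frac{1}{77} - 8008 = - \frac{100}{77} - 8008 = - \frac{616716}{77} \approx -8009.3$)
$a{\left(K,Q \right)} = - \frac{6 Q}{3 + K}$ ($a{\left(K,Q \right)} = - 3 \frac{Q + Q}{K + 3} = - 3 \frac{2 Q}{3 + K} = - \frac{6 Q}{3 + K}$)
$\sqrt{- 564 a{\left(-2,-5 \right)} + D} = \sqrt{- 564 \left(\left(-6\right) \left(-5\right) \frac{1}{3 - 2}\right) - \frac{616716}{77}} = \sqrt{- 564 \left(\left(-6\right) \left(-5\right) 1^{-1}\right) - \frac{616716}{77}} = \sqrt{- 564 \left(\left(-6\right) \left(-5\right) 1\right) - \frac{616716}{77}} = \sqrt{\left(-564\right) 30 - \frac{616716}{77}} = \sqrt{-16920 - \frac{616716}{77}} = \sqrt{- \frac{1919556}{77}} = \frac{6 i \sqrt{4105717}}{77}$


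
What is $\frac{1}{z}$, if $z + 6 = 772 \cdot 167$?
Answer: $\frac{1}{128918} \approx 7.7569 \cdot 10^{-6}$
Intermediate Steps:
$z = 128918$ ($z = -6 + 772 \cdot 167 = -6 + 128924 = 128918$)
$\frac{1}{z} = \frac{1}{128918}$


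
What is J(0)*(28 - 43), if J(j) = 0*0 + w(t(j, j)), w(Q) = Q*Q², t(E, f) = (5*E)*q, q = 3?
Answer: 0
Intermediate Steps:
t(E, f) = 15*E (t(E, f) = (5*E)*3 = 15*E)
w(Q) = Q³
J(j) = 3375*j³ (J(j) = 0*0 + (15*j)³ = 0 + 3375*j³ = 3375*j³)
J(0)*(28 - 43) = (3375*0³)*(28 - 43) = (3375*0)*(-15) = 0*(-15) = 0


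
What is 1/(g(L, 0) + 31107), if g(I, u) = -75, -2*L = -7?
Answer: 1/31032 ≈ 3.2225e-5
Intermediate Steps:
L = 7/2 (L = -½*(-7) = 7/2 ≈ 3.5000)
1/(g(L, 0) + 31107) = 1/(-75 + 31107) = 1/31032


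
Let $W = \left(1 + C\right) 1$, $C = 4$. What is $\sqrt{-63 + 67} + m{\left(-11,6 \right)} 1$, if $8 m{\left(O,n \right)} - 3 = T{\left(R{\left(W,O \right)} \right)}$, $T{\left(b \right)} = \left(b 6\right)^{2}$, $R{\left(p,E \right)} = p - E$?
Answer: $\frac{9235}{8} \approx 1154.4$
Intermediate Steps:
$W = 5$ ($W = \left(1 + 4\right) 1 = 5 \cdot 1 = 5$)
$T{\left(b \right)} = 36 b^{2}$ ($T{\left(b \right)} = \left(6 b\right)^{2} = 36 b^{2}$)
$m{\left(O,n \right)} = \frac{3}{8} + \frac{9 \left(5 - O\right)^{2}}{2}$ ($m{\left(O,n \right)} = \frac{3}{8} + \frac{36 \left(5 - O\right)^{2}}{8} = \frac{3}{8} + \frac{9 \left(5 - O\right)^{2}}{2}$)
$\sqrt{-63 + 67} + m{\left(-11,6 \right)} 1 = \sqrt{-63 + 67} + \left(\frac{3}{8} + \frac{9 \left(-5 - 11\right)^{2}}{2}\right) 1 = \sqrt{4} + \left(\frac{3}{8} + \frac{9 \left(-16\right)^{2}}{2}\right) 1 = 2 + \left(\frac{3}{8} + \frac{9}{2} \cdot 256\right) 1 = 2 + \left(\frac{3}{8} + 1152\right) 1 = 2 + \frac{9219}{8} \cdot 1 = 2 + \frac{9219}{8} = \frac{9235}{8}$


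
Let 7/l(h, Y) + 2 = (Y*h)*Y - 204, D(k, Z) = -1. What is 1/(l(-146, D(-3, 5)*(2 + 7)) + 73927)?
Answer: 12032/889489657 ≈ 1.3527e-5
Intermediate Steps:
l(h, Y) = 7/(-206 + h*Y²) (l(h, Y) = 7/(-2 + ((Y*h)*Y - 204)) = 7/(-2 + (h*Y² - 204)) = 7/(-2 + (-204 + h*Y²)) = 7/(-206 + h*Y²))
1/(l(-146, D(-3, 5)*(2 + 7)) + 73927) = 1/(7/(-206 - 146*(2 + 7)²) + 73927) = 1/(7/(-206 - 146*(-1*9)²) + 73927) = 1/(7/(-206 - 146*(-9)²) + 73927) = 1/(7/(-206 - 146*81) + 73927) = 1/(7/(-206 - 11826) + 73927) = 1/(7/(-12032) + 73927) = 1/(7*(-1/12032) + 73927) = 1/(-7/12032 + 73927) = 1/(889489657/12032) = 12032/889489657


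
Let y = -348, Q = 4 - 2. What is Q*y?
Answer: -696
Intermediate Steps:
Q = 2
Q*y = 2*(-348) = -696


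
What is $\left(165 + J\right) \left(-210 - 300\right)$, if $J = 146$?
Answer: $-158610$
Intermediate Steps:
$\left(165 + J\right) \left(-210 - 300\right) = \left(165 + 146\right) \left(-210 - 300\right) = 311 \left(-510\right) = -158610$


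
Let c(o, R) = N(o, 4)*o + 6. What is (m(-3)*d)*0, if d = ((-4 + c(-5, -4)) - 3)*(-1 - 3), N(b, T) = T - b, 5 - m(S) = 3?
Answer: 0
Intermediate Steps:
m(S) = 2 (m(S) = 5 - 1*3 = 5 - 3 = 2)
c(o, R) = 6 + o*(4 - o) (c(o, R) = (4 - o)*o + 6 = o*(4 - o) + 6 = 6 + o*(4 - o))
d = 184 (d = ((-4 + (6 - 1*(-5)*(-4 - 5))) - 3)*(-1 - 3) = ((-4 + (6 - 1*(-5)*(-9))) - 3)*(-4) = ((-4 + (6 - 45)) - 3)*(-4) = ((-4 - 39) - 3)*(-4) = (-43 - 3)*(-4) = -46*(-4) = 184)
(m(-3)*d)*0 = (2*184)*0 = 368*0 = 0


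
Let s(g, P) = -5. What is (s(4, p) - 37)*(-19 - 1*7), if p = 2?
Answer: 1092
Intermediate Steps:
(s(4, p) - 37)*(-19 - 1*7) = (-5 - 37)*(-19 - 1*7) = -42*(-19 - 7) = -42*(-26) = 1092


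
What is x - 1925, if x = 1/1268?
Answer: -2440899/1268 ≈ -1925.0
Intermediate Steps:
x = 1/1268 ≈ 0.00078864
x - 1925 = 1/1268 - 1925 = -2440899/1268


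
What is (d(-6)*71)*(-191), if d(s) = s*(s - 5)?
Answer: -895026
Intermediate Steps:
d(s) = s*(-5 + s)
(d(-6)*71)*(-191) = (-6*(-5 - 6)*71)*(-191) = (-6*(-11)*71)*(-191) = (66*71)*(-191) = 4686*(-191) = -895026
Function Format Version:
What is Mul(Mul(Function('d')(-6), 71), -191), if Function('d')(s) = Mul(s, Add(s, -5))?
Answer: -895026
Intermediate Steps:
Function('d')(s) = Mul(s, Add(-5, s))
Mul(Mul(Function('d')(-6), 71), -191) = Mul(Mul(Mul(-6, Add(-5, -6)), 71), -191) = Mul(Mul(Mul(-6, -11), 71), -191) = Mul(Mul(66, 71), -191) = Mul(4686, -191) = -895026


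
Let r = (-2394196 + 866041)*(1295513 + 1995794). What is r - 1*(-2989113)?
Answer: -5029624259472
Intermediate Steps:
r = -5029627248585 (r = -1528155*3291307 = -5029627248585)
r - 1*(-2989113) = -5029627248585 - 1*(-2989113) = -5029627248585 + 2989113 = -5029624259472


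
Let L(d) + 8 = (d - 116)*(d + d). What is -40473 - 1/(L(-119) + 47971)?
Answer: -4204861390/103893 ≈ -40473.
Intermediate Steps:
L(d) = -8 + 2*d*(-116 + d) (L(d) = -8 + (d - 116)*(d + d) = -8 + (-116 + d)*(2*d) = -8 + 2*d*(-116 + d))
-40473 - 1/(L(-119) + 47971) = -40473 - 1/((-8 - 232*(-119) + 2*(-119)²) + 47971) = -40473 - 1/((-8 + 27608 + 2*14161) + 47971) = -40473 - 1/((-8 + 27608 + 28322) + 47971) = -40473 - 1/(55922 + 47971) = -40473 - 1/103893 = -4204861390/103893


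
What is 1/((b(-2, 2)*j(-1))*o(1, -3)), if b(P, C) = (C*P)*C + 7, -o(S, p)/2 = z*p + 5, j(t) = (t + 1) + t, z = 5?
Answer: 1/20 ≈ 0.050000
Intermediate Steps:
j(t) = 1 + 2*t (j(t) = (1 + t) + t = 1 + 2*t)
o(S, p) = -10 - 10*p (o(S, p) = -2*(5*p + 5) = -2*(5 + 5*p) = -10 - 10*p)
b(P, C) = 7 + P*C² (b(P, C) = P*C² + 7 = 7 + P*C²)
1/((b(-2, 2)*j(-1))*o(1, -3)) = 1/(((7 - 2*2²)*(1 + 2*(-1)))*(-10 - 10*(-3))) = 1/(((7 - 2*4)*(1 - 2))*(-10 + 30)) = 1/(((7 - 8)*(-1))*20) = 1/(-1*(-1)*20) = 1/(1*20) = 1/20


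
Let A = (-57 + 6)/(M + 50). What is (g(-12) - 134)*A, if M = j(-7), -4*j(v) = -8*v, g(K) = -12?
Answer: 1241/6 ≈ 206.83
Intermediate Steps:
j(v) = 2*v (j(v) = -(-2)*v = 2*v)
M = -14 (M = 2*(-7) = -14)
A = -17/12 (A = (-57 + 6)/(-14 + 50) = -51/36 = -51*1/36 = -17/12 ≈ -1.4167)
(g(-12) - 134)*A = (-12 - 134)*(-17/12) = -146*(-17/12) = 1241/6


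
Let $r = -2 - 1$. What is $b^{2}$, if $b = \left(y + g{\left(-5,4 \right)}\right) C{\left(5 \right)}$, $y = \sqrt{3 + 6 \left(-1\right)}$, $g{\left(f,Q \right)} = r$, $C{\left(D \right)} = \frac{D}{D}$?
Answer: $\left(3 - i \sqrt{3}\right)^{2} \approx 6.0 - 10.392 i$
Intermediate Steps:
$r = -3$ ($r = -2 - 1 = -3$)
$C{\left(D \right)} = 1$
$g{\left(f,Q \right)} = -3$
$y = i \sqrt{3}$ ($y = \sqrt{3 - 6} = \sqrt{-3} = i \sqrt{3} \approx 1.732 i$)
$b = -3 + i \sqrt{3}$ ($b = \left(i \sqrt{3} - 3\right) 1 = \left(-3 + i \sqrt{3}\right) 1 = -3 + i \sqrt{3} \approx -3.0 + 1.732 i$)
$b^{2} = \left(-3 + i \sqrt{3}\right)^{2}$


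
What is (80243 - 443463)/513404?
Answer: -90805/128351 ≈ -0.70747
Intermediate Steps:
(80243 - 443463)/513404 = -363220*1/513404 = -90805/128351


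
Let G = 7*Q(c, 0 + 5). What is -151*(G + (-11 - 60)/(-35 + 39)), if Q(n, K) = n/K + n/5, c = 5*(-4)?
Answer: 44545/4 ≈ 11136.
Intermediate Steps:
c = -20
Q(n, K) = n/5 + n/K (Q(n, K) = n/K + n*(⅕) = n/K + n/5 = n/5 + n/K)
G = -56 (G = 7*((⅕)*(-20) - 20/(0 + 5)) = 7*(-4 - 20/5) = 7*(-4 - 20*⅕) = 7*(-4 - 4) = 7*(-8) = -56)
-151*(G + (-11 - 60)/(-35 + 39)) = -151*(-56 + (-11 - 60)/(-35 + 39)) = -151*(-56 - 71/4) = -151*(-295/4) = 44545/4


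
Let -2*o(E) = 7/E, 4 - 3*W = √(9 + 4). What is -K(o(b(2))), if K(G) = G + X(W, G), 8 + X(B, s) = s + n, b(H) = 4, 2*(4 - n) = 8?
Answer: 39/4 ≈ 9.7500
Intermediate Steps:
W = 4/3 - √13/3 (W = 4/3 - √(9 + 4)/3 = 4/3 - √13/3 ≈ 0.13148)
n = 0 (n = 4 - ½*8 = 4 - 4 = 0)
X(B, s) = -8 + s (X(B, s) = -8 + (s + 0) = -8 + s)
o(E) = -7/(2*E)
K(G) = -8 + 2*G (K(G) = G + (-8 + G) = -8 + 2*G)
-K(o(b(2))) = -(-8 + 2*(-7/2/4)) = -(-8 + 2*(-7/2*¼)) = -(-8 + 2*(-7/8)) = -(-8 - 7/4) = -1*(-39/4) = 39/4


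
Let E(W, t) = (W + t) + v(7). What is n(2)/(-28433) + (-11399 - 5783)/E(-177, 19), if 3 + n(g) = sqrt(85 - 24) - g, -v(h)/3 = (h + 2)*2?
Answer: 244268433/3013898 - sqrt(61)/28433 ≈ 81.047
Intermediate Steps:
v(h) = -12 - 6*h (v(h) = -3*(h + 2)*2 = -3*(2 + h)*2 = -3*(4 + 2*h) = -12 - 6*h)
n(g) = -3 + sqrt(61) - g (n(g) = -3 + (sqrt(85 - 24) - g) = -3 + (sqrt(61) - g) = -3 + sqrt(61) - g)
E(W, t) = -54 + W + t (E(W, t) = (W + t) + (-12 - 6*7) = (W + t) + (-12 - 42) = (W + t) - 54 = -54 + W + t)
n(2)/(-28433) + (-11399 - 5783)/E(-177, 19) = (-3 + sqrt(61) - 1*2)/(-28433) + (-11399 - 5783)/(-54 - 177 + 19) = (-3 + sqrt(61) - 2)*(-1/28433) - 17182/(-212) = (-5 + sqrt(61))*(-1/28433) - 17182*(-1/212) = (5/28433 - sqrt(61)/28433) + 8591/106 = 244268433/3013898 - sqrt(61)/28433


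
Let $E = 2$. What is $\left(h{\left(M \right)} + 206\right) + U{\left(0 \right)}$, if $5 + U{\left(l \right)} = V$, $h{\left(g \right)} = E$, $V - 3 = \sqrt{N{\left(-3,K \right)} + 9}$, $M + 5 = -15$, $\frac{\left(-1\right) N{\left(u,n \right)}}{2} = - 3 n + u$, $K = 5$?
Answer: $206 + 3 \sqrt{5} \approx 212.71$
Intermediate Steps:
$N{\left(u,n \right)} = - 2 u + 6 n$ ($N{\left(u,n \right)} = - 2 \left(- 3 n + u\right) = - 2 \left(u - 3 n\right) = - 2 u + 6 n$)
$M = -20$ ($M = -5 - 15 = -20$)
$V = 3 + 3 \sqrt{5}$ ($V = 3 + \sqrt{\left(\left(-2\right) \left(-3\right) + 6 \cdot 5\right) + 9} = 3 + \sqrt{\left(6 + 30\right) + 9} = 3 + \sqrt{36 + 9} = 3 + \sqrt{45} = 3 + 3 \sqrt{5} \approx 9.7082$)
$h{\left(g \right)} = 2$
$U{\left(l \right)} = -2 + 3 \sqrt{5}$ ($U{\left(l \right)} = -5 + \left(3 + 3 \sqrt{5}\right) = -2 + 3 \sqrt{5}$)
$\left(h{\left(M \right)} + 206\right) + U{\left(0 \right)} = \left(2 + 206\right) - \left(2 - 3 \sqrt{5}\right) = 208 - \left(2 - 3 \sqrt{5}\right) = 206 + 3 \sqrt{5}$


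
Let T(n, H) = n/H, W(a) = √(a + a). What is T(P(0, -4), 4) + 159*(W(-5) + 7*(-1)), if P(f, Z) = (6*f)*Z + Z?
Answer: -1114 + 159*I*√10 ≈ -1114.0 + 502.8*I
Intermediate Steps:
W(a) = √2*√a (W(a) = √(2*a) = √2*√a)
P(f, Z) = Z + 6*Z*f (P(f, Z) = 6*Z*f + Z = Z + 6*Z*f)
T(P(0, -4), 4) + 159*(W(-5) + 7*(-1)) = -4*(1 + 6*0)/4 + 159*(√2*√(-5) + 7*(-1)) = -4*(1 + 0)*(¼) + 159*(√2*(I*√5) - 7) = -4*1*(¼) + 159*(I*√10 - 7) = -4*¼ + 159*(-7 + I*√10) = -1 + (-1113 + 159*I*√10) = -1114 + 159*I*√10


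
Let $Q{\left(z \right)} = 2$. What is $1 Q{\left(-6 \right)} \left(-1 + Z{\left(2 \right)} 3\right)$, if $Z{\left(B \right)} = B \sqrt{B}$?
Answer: $-2 + 12 \sqrt{2} \approx 14.971$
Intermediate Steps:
$Z{\left(B \right)} = B^{\frac{3}{2}}$
$1 Q{\left(-6 \right)} \left(-1 + Z{\left(2 \right)} 3\right) = 1 \cdot 2 \left(-1 + 2^{\frac{3}{2}} \cdot 3\right) = 2 \left(-1 + 2 \sqrt{2} \cdot 3\right) = 2 \left(-1 + 6 \sqrt{2}\right) = -2 + 12 \sqrt{2}$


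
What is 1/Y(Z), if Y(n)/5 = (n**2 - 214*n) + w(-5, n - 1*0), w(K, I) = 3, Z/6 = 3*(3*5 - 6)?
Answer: -1/42105 ≈ -2.3750e-5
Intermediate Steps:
Z = 162 (Z = 6*(3*(3*5 - 6)) = 6*(3*(15 - 6)) = 6*(3*9) = 6*27 = 162)
Y(n) = 15 - 1070*n + 5*n**2 (Y(n) = 5*((n**2 - 214*n) + 3) = 5*(3 + n**2 - 214*n) = 15 - 1070*n + 5*n**2)
1/Y(Z) = 1/(15 - 1070*162 + 5*162**2) = 1/(15 - 173340 + 5*26244) = 1/(15 - 173340 + 131220) = 1/(-42105) = -1/42105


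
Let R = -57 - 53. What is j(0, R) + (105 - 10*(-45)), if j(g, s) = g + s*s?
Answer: 12655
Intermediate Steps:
R = -110
j(g, s) = g + s²
j(0, R) + (105 - 10*(-45)) = (0 + (-110)²) + (105 - 10*(-45)) = (0 + 12100) + (105 + 450) = 12100 + 555 = 12655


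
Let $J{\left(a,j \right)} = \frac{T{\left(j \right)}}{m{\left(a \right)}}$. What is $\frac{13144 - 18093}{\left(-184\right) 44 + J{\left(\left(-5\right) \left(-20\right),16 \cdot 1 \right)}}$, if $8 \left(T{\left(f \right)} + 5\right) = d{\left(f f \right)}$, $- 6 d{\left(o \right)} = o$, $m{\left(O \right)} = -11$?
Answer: $\frac{163317}{267137} \approx 0.61136$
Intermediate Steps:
$d{\left(o \right)} = - \frac{o}{6}$
$T{\left(f \right)} = -5 - \frac{f^{2}}{48}$ ($T{\left(f \right)} = -5 + \frac{\left(- \frac{1}{6}\right) f f}{8} = -5 + \frac{\left(- \frac{1}{6}\right) f^{2}}{8} = -5 - \frac{f^{2}}{48}$)
$J{\left(a,j \right)} = \frac{5}{11} + \frac{j^{2}}{528}$ ($J{\left(a,j \right)} = \frac{-5 - \frac{j^{2}}{48}}{-11} = \left(-5 - \frac{j^{2}}{48}\right) \left(- \frac{1}{11}\right) = \frac{5}{11} + \frac{j^{2}}{528}$)
$\frac{13144 - 18093}{\left(-184\right) 44 + J{\left(\left(-5\right) \left(-20\right),16 \cdot 1 \right)}} = \frac{13144 - 18093}{\left(-184\right) 44 + \left(\frac{5}{11} + \frac{\left(16 \cdot 1\right)^{2}}{528}\right)} = - \frac{4949}{-8096 + \left(\frac{5}{11} + \frac{16^{2}}{528}\right)} = - \frac{4949}{-8096 + \left(\frac{5}{11} + \frac{1}{528} \cdot 256\right)} = - \frac{4949}{-8096 + \left(\frac{5}{11} + \frac{16}{33}\right)} = - \frac{4949}{-8096 + \frac{31}{33}} = - \frac{4949}{- \frac{267137}{33}} = \left(-4949\right) \left(- \frac{33}{267137}\right) = \frac{163317}{267137}$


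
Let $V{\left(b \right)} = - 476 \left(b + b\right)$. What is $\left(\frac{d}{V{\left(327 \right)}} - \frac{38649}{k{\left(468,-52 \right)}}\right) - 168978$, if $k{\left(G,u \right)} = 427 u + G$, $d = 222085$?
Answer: $- \frac{1374258491953}{8132817} \approx -1.6898 \cdot 10^{5}$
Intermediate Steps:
$k{\left(G,u \right)} = G + 427 u$
$V{\left(b \right)} = - 952 b$ ($V{\left(b \right)} = - 476 \cdot 2 b = - 952 b$)
$\left(\frac{d}{V{\left(327 \right)}} - \frac{38649}{k{\left(468,-52 \right)}}\right) - 168978 = \left(\frac{222085}{\left(-952\right) 327} - \frac{38649}{468 + 427 \left(-52\right)}\right) - 168978 = \left(\frac{222085}{-311304} - \frac{38649}{468 - 22204}\right) - 168978 = \left(222085 \left(- \frac{1}{311304}\right) - \frac{38649}{-21736}\right) - 168978 = \left(- \frac{222085}{311304} - - \frac{2973}{1672}\right) - 168978 = \left(- \frac{222085}{311304} + \frac{2973}{1672}\right) - 168978 = \frac{8659073}{8132817} - 168978 = - \frac{1374258491953}{8132817}$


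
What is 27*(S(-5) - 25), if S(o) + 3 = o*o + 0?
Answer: -81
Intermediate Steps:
S(o) = -3 + o² (S(o) = -3 + (o*o + 0) = -3 + (o² + 0) = -3 + o²)
27*(S(-5) - 25) = 27*((-3 + (-5)²) - 25) = 27*((-3 + 25) - 25) = 27*(22 - 25) = 27*(-3) = -81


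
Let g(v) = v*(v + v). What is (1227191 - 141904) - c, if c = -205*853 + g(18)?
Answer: 1259504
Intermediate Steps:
g(v) = 2*v**2 (g(v) = v*(2*v) = 2*v**2)
c = -174217 (c = -205*853 + 2*18**2 = -174865 + 2*324 = -174865 + 648 = -174217)
(1227191 - 141904) - c = (1227191 - 141904) - 1*(-174217) = 1085287 + 174217 = 1259504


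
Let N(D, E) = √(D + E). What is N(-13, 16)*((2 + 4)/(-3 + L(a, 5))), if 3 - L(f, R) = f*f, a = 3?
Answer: -2*√3/3 ≈ -1.1547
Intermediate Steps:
L(f, R) = 3 - f² (L(f, R) = 3 - f*f = 3 - f²)
N(-13, 16)*((2 + 4)/(-3 + L(a, 5))) = √(-13 + 16)*((2 + 4)/(-3 + (3 - 1*3²))) = √3*(6/(-3 + (3 - 1*9))) = √3*(6/(-3 + (3 - 9))) = √3*(6/(-3 - 6)) = √3*(6/(-9)) = √3*(6*(-⅑)) = √3*(-⅔) = -2*√3/3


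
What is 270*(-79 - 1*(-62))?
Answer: -4590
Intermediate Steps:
270*(-79 - 1*(-62)) = 270*(-79 + 62) = 270*(-17) = -4590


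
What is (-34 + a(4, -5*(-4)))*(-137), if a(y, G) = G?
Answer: 1918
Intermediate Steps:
(-34 + a(4, -5*(-4)))*(-137) = (-34 - 5*(-4))*(-137) = (-34 + 20)*(-137) = -14*(-137) = 1918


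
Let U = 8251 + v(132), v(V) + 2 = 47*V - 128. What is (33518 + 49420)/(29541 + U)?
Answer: 13823/7311 ≈ 1.8907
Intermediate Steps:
v(V) = -130 + 47*V (v(V) = -2 + (47*V - 128) = -2 + (-128 + 47*V) = -130 + 47*V)
U = 14325 (U = 8251 + (-130 + 47*132) = 8251 + (-130 + 6204) = 8251 + 6074 = 14325)
(33518 + 49420)/(29541 + U) = (33518 + 49420)/(29541 + 14325) = 82938/43866 = 82938*(1/43866) = 13823/7311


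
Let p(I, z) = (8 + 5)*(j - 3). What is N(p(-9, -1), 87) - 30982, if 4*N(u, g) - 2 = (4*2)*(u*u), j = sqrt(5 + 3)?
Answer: -50471/2 - 4056*sqrt(2) ≈ -30972.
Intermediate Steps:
j = 2*sqrt(2) (j = sqrt(8) = 2*sqrt(2) ≈ 2.8284)
p(I, z) = -39 + 26*sqrt(2) (p(I, z) = (8 + 5)*(2*sqrt(2) - 3) = 13*(-3 + 2*sqrt(2)) = -39 + 26*sqrt(2))
N(u, g) = 1/2 + 2*u**2 (N(u, g) = 1/2 + ((4*2)*(u*u))/4 = 1/2 + (8*u**2)/4 = 1/2 + 2*u**2)
N(p(-9, -1), 87) - 30982 = (1/2 + 2*(-39 + 26*sqrt(2))**2) - 30982 = -61963/2 + 2*(-39 + 26*sqrt(2))**2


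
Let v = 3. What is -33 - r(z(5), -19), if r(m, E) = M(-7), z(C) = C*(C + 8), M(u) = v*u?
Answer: -12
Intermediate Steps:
M(u) = 3*u
z(C) = C*(8 + C)
r(m, E) = -21 (r(m, E) = 3*(-7) = -21)
-33 - r(z(5), -19) = -33 - 1*(-21) = -33 + 21 = -12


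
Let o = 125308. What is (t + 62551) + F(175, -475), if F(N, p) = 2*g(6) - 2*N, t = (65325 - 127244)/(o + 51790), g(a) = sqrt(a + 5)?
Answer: 11015610779/177098 + 2*sqrt(11) ≈ 62207.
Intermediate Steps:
g(a) = sqrt(5 + a)
t = -61919/177098 (t = (65325 - 127244)/(125308 + 51790) = -61919/177098 ≈ -0.34963)
F(N, p) = -2*N + 2*sqrt(11) (F(N, p) = 2*sqrt(5 + 6) - 2*N = 2*sqrt(11) - 2*N = -2*N + 2*sqrt(11))
(t + 62551) + F(175, -475) = (-61919/177098 + 62551) + (-2*175 + 2*sqrt(11)) = 11077595079/177098 + (-350 + 2*sqrt(11)) = 11015610779/177098 + 2*sqrt(11)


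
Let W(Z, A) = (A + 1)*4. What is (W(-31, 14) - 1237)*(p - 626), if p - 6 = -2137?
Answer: 3244989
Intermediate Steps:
p = -2131 (p = 6 - 2137 = -2131)
W(Z, A) = 4 + 4*A (W(Z, A) = (1 + A)*4 = 4 + 4*A)
(W(-31, 14) - 1237)*(p - 626) = ((4 + 4*14) - 1237)*(-2131 - 626) = ((4 + 56) - 1237)*(-2757) = (60 - 1237)*(-2757) = -1177*(-2757) = 3244989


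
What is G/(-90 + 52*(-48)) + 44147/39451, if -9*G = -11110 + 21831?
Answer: 1450431449/918182574 ≈ 1.5797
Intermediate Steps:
G = -10721/9 (G = -(-11110 + 21831)/9 = -⅑*10721 = -10721/9 ≈ -1191.2)
G/(-90 + 52*(-48)) + 44147/39451 = -10721/(9*(-90 + 52*(-48))) + 44147/39451 = -10721/(9*(-90 - 2496)) + 44147*(1/39451) = -10721/9/(-2586) + 44147/39451 = -10721/9*(-1/2586) + 44147/39451 = 10721/23274 + 44147/39451 = 1450431449/918182574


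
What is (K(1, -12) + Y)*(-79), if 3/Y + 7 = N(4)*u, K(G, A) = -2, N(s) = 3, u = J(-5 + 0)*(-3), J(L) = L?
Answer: 5767/38 ≈ 151.76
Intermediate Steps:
u = 15 (u = (-5 + 0)*(-3) = -5*(-3) = 15)
Y = 3/38 (Y = 3/(-7 + 3*15) = 3/(-7 + 45) = 3/38 ≈ 0.078947)
(K(1, -12) + Y)*(-79) = (-2 + 3/38)*(-79) = -73/38*(-79) = 5767/38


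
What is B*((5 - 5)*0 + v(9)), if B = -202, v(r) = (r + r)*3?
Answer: -10908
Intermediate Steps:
v(r) = 6*r (v(r) = (2*r)*3 = 6*r)
B*((5 - 5)*0 + v(9)) = -202*((5 - 5)*0 + 6*9) = -202*(0*0 + 54) = -202*(0 + 54) = -202*54 = -10908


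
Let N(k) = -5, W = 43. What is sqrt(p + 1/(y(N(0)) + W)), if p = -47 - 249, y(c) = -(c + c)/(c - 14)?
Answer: I*sqrt(192754371)/807 ≈ 17.204*I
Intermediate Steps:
y(c) = -2*c/(-14 + c)
p = -296
sqrt(p + 1/(y(N(0)) + W)) = sqrt(-296 + 1/(-2*(-5)/(-14 - 5) + 43)) = sqrt(-296 + 1/(-2*(-5)/(-19) + 43)) = sqrt(-296 + 1/(-2*(-5)*(-1/19) + 43)) = sqrt(-296 + 1/(-10/19 + 43)) = sqrt(-296 + 1/(807/19)) = sqrt(-296 + 19/807) = sqrt(-238853/807) = I*sqrt(192754371)/807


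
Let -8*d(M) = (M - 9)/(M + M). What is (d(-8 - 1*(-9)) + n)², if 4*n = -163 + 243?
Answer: 1681/4 ≈ 420.25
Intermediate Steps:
n = 20 (n = (-163 + 243)/4 = (¼)*80 = 20)
d(M) = -(-9 + M)/(16*M) (d(M) = -(M - 9)/(8*(M + M)) = -(-9 + M)/(8*(2*M)) = -(-9 + M)*1/(2*M)/8 = -(-9 + M)/(16*M))
(d(-8 - 1*(-9)) + n)² = ((9 - (-8 - 1*(-9)))/(16*(-8 - 1*(-9))) + 20)² = ((9 - (-8 + 9))/(16*(-8 + 9)) + 20)² = ((1/16)*(9 - 1*1)/1 + 20)² = ((1/16)*1*(9 - 1) + 20)² = ((1/16)*1*8 + 20)² = (½ + 20)² = (41/2)² = 1681/4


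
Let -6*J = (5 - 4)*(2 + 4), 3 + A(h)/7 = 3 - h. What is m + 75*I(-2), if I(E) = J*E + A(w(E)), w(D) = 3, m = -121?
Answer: -1546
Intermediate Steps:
A(h) = -7*h (A(h) = -21 + 7*(3 - h) = -21 + (21 - 7*h) = -7*h)
J = -1 (J = -(5 - 4)*(2 + 4)/6 = -6/6 = -⅙*6 = -1)
I(E) = -21 - E (I(E) = -E - 7*3 = -E - 21 = -21 - E)
m + 75*I(-2) = -121 + 75*(-21 - 1*(-2)) = -121 + 75*(-21 + 2) = -121 + 75*(-19) = -121 - 1425 = -1546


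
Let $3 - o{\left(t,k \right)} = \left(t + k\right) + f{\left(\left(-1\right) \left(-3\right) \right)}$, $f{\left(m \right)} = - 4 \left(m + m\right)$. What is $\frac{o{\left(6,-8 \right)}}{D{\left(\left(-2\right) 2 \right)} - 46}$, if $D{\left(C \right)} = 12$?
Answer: $- \frac{29}{34} \approx -0.85294$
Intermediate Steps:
$f{\left(m \right)} = - 8 m$ ($f{\left(m \right)} = - 4 \cdot 2 m = - 8 m$)
$o{\left(t,k \right)} = 27 - k - t$ ($o{\left(t,k \right)} = 3 - \left(\left(t + k\right) - 8 \left(\left(-1\right) \left(-3\right)\right)\right) = 3 - \left(\left(k + t\right) - 24\right) = 3 - \left(-24 + k + t\right) = 27 - k - t$)
$\frac{o{\left(6,-8 \right)}}{D{\left(\left(-2\right) 2 \right)} - 46} = \frac{27 - -8 - 6}{12 - 46} = \frac{27 + 8 - 6}{-34} = 29 \left(- \frac{1}{34}\right) = - \frac{29}{34}$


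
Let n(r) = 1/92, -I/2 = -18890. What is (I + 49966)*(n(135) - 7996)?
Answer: -32274338863/46 ≈ -7.0162e+8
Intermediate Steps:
I = 37780 (I = -2*(-18890) = 37780)
n(r) = 1/92
(I + 49966)*(n(135) - 7996) = (37780 + 49966)*(1/92 - 7996) = 87746*(-735631/92) = -32274338863/46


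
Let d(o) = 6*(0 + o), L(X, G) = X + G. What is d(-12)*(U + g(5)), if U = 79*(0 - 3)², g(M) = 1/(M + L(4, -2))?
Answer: -358416/7 ≈ -51202.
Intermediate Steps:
L(X, G) = G + X
g(M) = 1/(2 + M) (g(M) = 1/(M + (-2 + 4)) = 1/(M + 2) = 1/(2 + M))
U = 711 (U = 79*(-3)² = 79*9 = 711)
d(o) = 6*o
d(-12)*(U + g(5)) = (6*(-12))*(711 + 1/(2 + 5)) = -72*(711 + 1/7) = -72*(711 + ⅐) = -72*4978/7 = -358416/7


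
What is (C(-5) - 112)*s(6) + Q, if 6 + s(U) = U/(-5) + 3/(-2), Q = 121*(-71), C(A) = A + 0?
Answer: -75731/10 ≈ -7573.1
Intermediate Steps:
C(A) = A
Q = -8591
s(U) = -15/2 - U/5 (s(U) = -6 + (U/(-5) + 3/(-2)) = -6 + (U*(-⅕) + 3*(-½)) = -6 + (-U/5 - 3/2) = -6 + (-3/2 - U/5) = -15/2 - U/5)
(C(-5) - 112)*s(6) + Q = (-5 - 112)*(-15/2 - ⅕*6) - 8591 = -117*(-15/2 - 6/5) - 8591 = -117*(-87/10) - 8591 = 10179/10 - 8591 = -75731/10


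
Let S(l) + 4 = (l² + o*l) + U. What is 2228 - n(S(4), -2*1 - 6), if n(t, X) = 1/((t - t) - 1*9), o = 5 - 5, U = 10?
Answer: 20053/9 ≈ 2228.1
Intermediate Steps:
o = 0
S(l) = 6 + l² (S(l) = -4 + ((l² + 0*l) + 10) = -4 + ((l² + 0) + 10) = -4 + (l² + 10) = -4 + (10 + l²) = 6 + l²)
n(t, X) = -⅑ (n(t, X) = 1/(0 - 9) = 1/(-9) = -⅑)
2228 - n(S(4), -2*1 - 6) = 2228 - 1*(-⅑) = 2228 + ⅑ = 20053/9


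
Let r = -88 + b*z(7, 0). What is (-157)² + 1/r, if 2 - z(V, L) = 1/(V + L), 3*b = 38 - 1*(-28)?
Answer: 8134163/330 ≈ 24649.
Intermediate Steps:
b = 22 (b = (38 - 1*(-28))/3 = (38 + 28)/3 = (⅓)*66 = 22)
z(V, L) = 2 - 1/(L + V) (z(V, L) = 2 - 1/(V + L) = 2 - 1/(L + V))
r = -330/7 (r = -88 + 22*((-1 + 2*0 + 2*7)/(0 + 7)) = -88 + 22*((-1 + 0 + 14)/7) = -88 + 22*((⅐)*13) = -88 + 22*(13/7) = -88 + 286/7 = -330/7 ≈ -47.143)
(-157)² + 1/r = (-157)² + 1/(-330/7) = 24649 - 7/330 = 8134163/330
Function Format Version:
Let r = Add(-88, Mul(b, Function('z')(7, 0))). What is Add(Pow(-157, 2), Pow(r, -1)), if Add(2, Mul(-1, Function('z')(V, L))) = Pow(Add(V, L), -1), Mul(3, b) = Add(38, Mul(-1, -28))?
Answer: Rational(8134163, 330) ≈ 24649.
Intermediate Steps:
b = 22 (b = Mul(Rational(1, 3), Add(38, Mul(-1, -28))) = Mul(Rational(1, 3), Add(38, 28)) = Mul(Rational(1, 3), 66) = 22)
Function('z')(V, L) = Add(2, Mul(-1, Pow(Add(L, V), -1))) (Function('z')(V, L) = Add(2, Mul(-1, Pow(Add(V, L), -1))) = Add(2, Mul(-1, Pow(Add(L, V), -1))))
r = Rational(-330, 7) (r = Add(-88, Mul(22, Mul(Pow(Add(0, 7), -1), Add(-1, Mul(2, 0), Mul(2, 7))))) = Add(-88, Mul(22, Mul(Pow(7, -1), Add(-1, 0, 14)))) = Add(-88, Mul(22, Mul(Rational(1, 7), 13))) = Add(-88, Mul(22, Rational(13, 7))) = Add(-88, Rational(286, 7)) = Rational(-330, 7) ≈ -47.143)
Add(Pow(-157, 2), Pow(r, -1)) = Add(Pow(-157, 2), Pow(Rational(-330, 7), -1)) = Add(24649, Rational(-7, 330)) = Rational(8134163, 330)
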